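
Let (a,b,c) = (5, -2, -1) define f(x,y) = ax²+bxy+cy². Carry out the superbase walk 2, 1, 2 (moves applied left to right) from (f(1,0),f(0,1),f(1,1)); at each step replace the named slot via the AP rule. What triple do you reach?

start (5,-1,2) = (f(1,0),f(0,1),f(1,1))
replace slot 2: 2·(5+2) − (-1) = 15 → (5,15,2)
replace slot 1: 2·(15+2) − 5 = 29 → (29,15,2)
replace slot 2: 2·(29+2) − 15 = 47 → (29,47,2)

29,47,2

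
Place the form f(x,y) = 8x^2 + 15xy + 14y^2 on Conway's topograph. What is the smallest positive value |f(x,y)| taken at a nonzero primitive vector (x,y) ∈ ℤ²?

translate: b→-1 (≡15 mod 16), so (8,15,14)→(8,-1,7)
flip: (8,-1,7)→(7,1,8)
reduced (well bottom): (7,1,8) with a≤c, −a<b≤a
well minimum = a = 7

7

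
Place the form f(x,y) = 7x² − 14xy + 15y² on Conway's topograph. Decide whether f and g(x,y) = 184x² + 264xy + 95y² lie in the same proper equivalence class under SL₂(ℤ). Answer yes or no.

D₁ = -224, D₂ = -224
f: translate: b→0 (≡-14 mod 14), so (7,-14,15)→(7,0,8)
f: reduced (well bottom): (7,0,8) with a≤c, −a<b≤a
g: translate: b→-104 (≡264 mod 368), so (184,264,95)→(184,-104,15)
g: flip: (184,-104,15)→(15,104,184)
g: translate: b→14 (≡104 mod 30), so (15,104,184)→(15,14,7)
g: flip: (15,14,7)→(7,-14,15)
g: translate: b→0 (≡-14 mod 14), so (7,-14,15)→(7,0,8)
g: reduced (well bottom): (7,0,8) with a≤c, −a<b≤a
reduced forms (7, 0, 8) vs (7, 0, 8) ⇒ equivalent

yes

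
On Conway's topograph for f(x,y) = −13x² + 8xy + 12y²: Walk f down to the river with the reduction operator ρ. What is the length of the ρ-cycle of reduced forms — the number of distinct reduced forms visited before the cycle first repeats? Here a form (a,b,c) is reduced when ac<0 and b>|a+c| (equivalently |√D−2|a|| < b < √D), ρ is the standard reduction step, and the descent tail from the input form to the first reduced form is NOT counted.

D = 688, ⌊√D⌋ = 26
river: ρ → (12,16,-9)
river: ρ → (-9,20,8)
river: ρ → (8,12,-17)
river: ρ → (-17,22,3)
river: ρ → (3,26,-1)
river: ρ → (-1,26,3)
river: ρ → (3,22,-17)
river: ρ → (-17,12,8)
river: ρ → (8,20,-9)
river: ρ → (-9,16,12)
river: ρ → (12,8,-13)
river: ρ → (-13,18,7)
river: ρ → (7,24,-4)
river: ρ → (-4,24,7)
river: ρ → (7,18,-13)
river: ρ → (-13,8,12)
ρ-cycle length = 16 (tail of 0 descent steps not counted)

16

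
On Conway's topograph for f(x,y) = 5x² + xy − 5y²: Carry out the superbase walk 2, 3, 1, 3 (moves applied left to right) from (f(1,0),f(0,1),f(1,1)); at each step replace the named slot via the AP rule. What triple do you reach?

start (5,-5,1) = (f(1,0),f(0,1),f(1,1))
replace slot 2: 2·(5+1) − (-5) = 17 → (5,17,1)
replace slot 3: 2·(5+17) − 1 = 43 → (5,17,43)
replace slot 1: 2·(17+43) − 5 = 115 → (115,17,43)
replace slot 3: 2·(115+17) − 43 = 221 → (115,17,221)

115,17,221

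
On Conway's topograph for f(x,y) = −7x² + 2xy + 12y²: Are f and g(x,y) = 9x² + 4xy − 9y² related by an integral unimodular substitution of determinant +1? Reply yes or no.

D₁ = 340, D₂ = 340
river cycle of f (length 14): (-7, 16, 3), (3, 14, -12), (-12, 10, 5), (5, 10, -12), (-12, 14, 3), (3, 16, -7), (-7, 12, 7), (7, 16, -3), (-3, 14, 12), (12, 10, -5), … (4 more)
river cycle of g (length 10): (-9, 14, 4), (4, 18, -1), (-1, 18, 4), (4, 14, -9), (-9, 4, 9), (9, 14, -4), (-4, 18, 1), (1, 18, -4), (-4, 14, 9), (9, 4, -9)
cycles differ ⇒ inequivalent

no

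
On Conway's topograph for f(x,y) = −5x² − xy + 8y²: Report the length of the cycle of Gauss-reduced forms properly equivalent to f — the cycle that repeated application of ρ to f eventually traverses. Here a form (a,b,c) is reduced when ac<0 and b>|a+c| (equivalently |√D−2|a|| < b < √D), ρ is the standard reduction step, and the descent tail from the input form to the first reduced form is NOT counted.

D = 161, ⌊√D⌋ = 12
descent: ρ → (8,1,-5)
descent: ρ → (-5,9,4)  [lands on river]
river: ρ → (4,7,-7)
river: ρ → (-7,7,4)
river: ρ → (4,9,-5)
river: ρ → (-5,11,2)
river: ρ → (2,9,-10)
river: ρ → (-10,11,1)
river: ρ → (1,11,-10)
river: ρ → (-10,9,2)
river: ρ → (2,11,-5)
ρ-cycle length = 10 (tail of 2 descent steps not counted)

10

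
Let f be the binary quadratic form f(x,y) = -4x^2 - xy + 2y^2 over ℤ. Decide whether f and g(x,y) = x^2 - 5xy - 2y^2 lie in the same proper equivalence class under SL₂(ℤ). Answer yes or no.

D₁ = 33, D₂ = 33
river cycle of f (length 4): (2, 5, -1), (-1, 5, 2), (2, 3, -3), (-3, 3, 2)
river cycle of g (length 4): (-2, 5, 1), (1, 5, -2), (-2, 3, 3), (3, 3, -2)
cycles differ ⇒ inequivalent

no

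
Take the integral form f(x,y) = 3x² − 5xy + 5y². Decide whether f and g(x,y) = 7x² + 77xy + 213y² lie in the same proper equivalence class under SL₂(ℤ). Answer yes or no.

D₁ = -35, D₂ = -35
f: translate: b→1 (≡-5 mod 6), so (3,-5,5)→(3,1,3)
f: reduced (well bottom): (3,1,3) with a≤c, −a<b≤a
g: translate: b→7 (≡77 mod 14), so (7,77,213)→(7,7,3)
g: flip: (7,7,3)→(3,-7,7)
g: translate: b→-1 (≡-7 mod 6), so (3,-7,7)→(3,-1,3)
g: flip: (3,-1,3)→(3,1,3)
g: reduced (well bottom): (3,1,3) with a≤c, −a<b≤a
reduced forms (3, 1, 3) vs (3, 1, 3) ⇒ equivalent

yes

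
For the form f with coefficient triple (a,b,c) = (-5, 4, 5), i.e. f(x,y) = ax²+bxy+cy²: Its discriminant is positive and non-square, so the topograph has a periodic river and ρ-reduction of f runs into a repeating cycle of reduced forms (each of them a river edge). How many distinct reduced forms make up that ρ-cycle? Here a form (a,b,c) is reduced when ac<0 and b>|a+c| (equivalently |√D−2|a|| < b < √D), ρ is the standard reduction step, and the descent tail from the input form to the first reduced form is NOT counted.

D = 116, ⌊√D⌋ = 10
river: ρ → (5,6,-4)
river: ρ → (-4,10,1)
river: ρ → (1,10,-4)
river: ρ → (-4,6,5)
river: ρ → (5,4,-5)
river: ρ → (-5,6,4)
river: ρ → (4,10,-1)
river: ρ → (-1,10,4)
river: ρ → (4,6,-5)
river: ρ → (-5,4,5)
ρ-cycle length = 10 (tail of 0 descent steps not counted)

10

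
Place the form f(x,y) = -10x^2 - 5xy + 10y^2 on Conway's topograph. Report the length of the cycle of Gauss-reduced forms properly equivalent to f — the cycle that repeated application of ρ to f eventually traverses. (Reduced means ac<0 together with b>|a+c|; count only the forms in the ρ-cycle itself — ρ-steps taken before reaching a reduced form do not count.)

D = 425, ⌊√D⌋ = 20
descent: ρ → (10,5,-10)  [lands on river]
river: ρ → (-10,15,5)
river: ρ → (5,15,-10)
river: ρ → (-10,5,10)
river: ρ → (10,15,-5)
river: ρ → (-5,15,10)
ρ-cycle length = 6 (tail of 1 descent step not counted)

6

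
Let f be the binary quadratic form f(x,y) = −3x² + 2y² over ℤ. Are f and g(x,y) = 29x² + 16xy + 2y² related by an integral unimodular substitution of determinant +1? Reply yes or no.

D₁ = 24, D₂ = 24
river cycle of f (length 2): (2, 4, -1), (-1, 4, 2)
river cycle of g (length 2): (2, 4, -1), (-1, 4, 2)
cycles coincide ⇒ equivalent

yes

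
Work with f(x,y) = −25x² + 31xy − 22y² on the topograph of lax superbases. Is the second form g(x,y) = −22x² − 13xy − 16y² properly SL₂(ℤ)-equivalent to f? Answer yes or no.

D₁ = -1239, D₂ = -1239
f is negative-definite; reduce −f:
−f: translate: b→19 (≡-31 mod 50), so (25,-31,22)→(25,19,16)
−f: flip: (25,19,16)→(16,-19,25)
−f: translate: b→13 (≡-19 mod 32), so (16,-19,25)→(16,13,22)
−f: reduced (well bottom): (16,13,22) with a≤c, −a<b≤a
flip sign back: reduced form of f is (-16,-13,-22)
g is negative-definite; reduce −g:
−g: flip: (22,13,16)→(16,-13,22)
−g: reduced (well bottom): (16,-13,22) with a≤c, −a<b≤a
flip sign back: reduced form of g is (-16,13,-22)
reduced forms (-16, -13, -22) vs (-16, 13, -22) ⇒ inequivalent

no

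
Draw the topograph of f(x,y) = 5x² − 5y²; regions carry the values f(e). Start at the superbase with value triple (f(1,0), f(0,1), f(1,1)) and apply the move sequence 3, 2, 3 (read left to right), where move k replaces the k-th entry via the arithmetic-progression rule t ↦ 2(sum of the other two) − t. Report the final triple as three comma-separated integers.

start (5,-5,0) = (f(1,0),f(0,1),f(1,1))
replace slot 3: 2·(5+(-5)) − 0 = 0 → (5,-5,0)
replace slot 2: 2·(5+0) − (-5) = 15 → (5,15,0)
replace slot 3: 2·(5+15) − 0 = 40 → (5,15,40)

5,15,40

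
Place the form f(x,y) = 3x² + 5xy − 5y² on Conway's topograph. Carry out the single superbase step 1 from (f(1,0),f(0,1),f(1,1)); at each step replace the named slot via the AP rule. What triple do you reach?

start (3,-5,3) = (f(1,0),f(0,1),f(1,1))
replace slot 1: 2·((-5)+3) − 3 = -7 → (-7,-5,3)

-7,-5,3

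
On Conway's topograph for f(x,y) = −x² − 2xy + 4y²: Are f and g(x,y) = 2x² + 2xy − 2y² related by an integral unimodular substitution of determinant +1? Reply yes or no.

D₁ = 20, D₂ = 20
river cycle of f (length 2): (-1, 4, 1), (1, 4, -1)
river cycle of g (length 2): (-2, 2, 2), (2, 2, -2)
cycles differ ⇒ inequivalent

no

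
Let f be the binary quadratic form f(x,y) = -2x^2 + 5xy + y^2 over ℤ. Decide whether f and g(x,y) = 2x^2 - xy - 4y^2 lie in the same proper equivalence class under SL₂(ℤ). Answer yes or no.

D₁ = 33, D₂ = 33
river cycle of f (length 4): (1, 5, -2), (-2, 3, 3), (3, 3, -2), (-2, 5, 1)
river cycle of g (length 4): (2, 3, -3), (-3, 3, 2), (2, 5, -1), (-1, 5, 2)
cycles differ ⇒ inequivalent

no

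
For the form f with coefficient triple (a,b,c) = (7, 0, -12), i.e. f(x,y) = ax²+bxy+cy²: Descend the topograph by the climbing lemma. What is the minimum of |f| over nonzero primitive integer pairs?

descent: ρ → (-12,0,7)
descent: ρ → (7,14,-5)  [lands on river]
river: ρ → (-5,16,4)
river: ρ → (4,16,-5)
river: ρ → (-5,14,7)
closes: descent 2, river 4
min |a| on river = 4

4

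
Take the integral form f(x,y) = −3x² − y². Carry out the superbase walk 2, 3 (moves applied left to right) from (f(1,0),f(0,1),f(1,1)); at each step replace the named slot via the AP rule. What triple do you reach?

start (-3,-1,-4) = (f(1,0),f(0,1),f(1,1))
replace slot 2: 2·((-3)+(-4)) − (-1) = -13 → (-3,-13,-4)
replace slot 3: 2·((-3)+(-13)) − (-4) = -28 → (-3,-13,-28)

-3,-13,-28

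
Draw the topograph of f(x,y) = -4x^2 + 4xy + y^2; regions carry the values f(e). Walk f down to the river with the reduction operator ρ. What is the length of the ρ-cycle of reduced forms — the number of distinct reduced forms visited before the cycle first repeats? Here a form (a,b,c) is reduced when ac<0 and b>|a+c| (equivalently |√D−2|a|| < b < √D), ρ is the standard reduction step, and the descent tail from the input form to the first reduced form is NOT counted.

D = 32, ⌊√D⌋ = 5
river: ρ → (1,4,-4)
river: ρ → (-4,4,1)
ρ-cycle length = 2 (tail of 0 descent steps not counted)

2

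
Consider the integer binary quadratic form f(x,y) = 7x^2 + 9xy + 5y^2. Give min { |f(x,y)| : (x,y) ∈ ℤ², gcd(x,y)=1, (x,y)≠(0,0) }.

translate: b→-5 (≡9 mod 14), so (7,9,5)→(7,-5,3)
flip: (7,-5,3)→(3,5,7)
translate: b→-1 (≡5 mod 6), so (3,5,7)→(3,-1,5)
reduced (well bottom): (3,-1,5) with a≤c, −a<b≤a
well minimum = a = 3

3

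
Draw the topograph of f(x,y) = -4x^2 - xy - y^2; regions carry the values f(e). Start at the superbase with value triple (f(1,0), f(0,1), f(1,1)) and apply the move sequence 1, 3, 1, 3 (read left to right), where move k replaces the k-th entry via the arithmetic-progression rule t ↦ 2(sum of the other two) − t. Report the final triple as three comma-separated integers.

start (-4,-1,-6) = (f(1,0),f(0,1),f(1,1))
replace slot 1: 2·((-1)+(-6)) − (-4) = -10 → (-10,-1,-6)
replace slot 3: 2·((-10)+(-1)) − (-6) = -16 → (-10,-1,-16)
replace slot 1: 2·((-1)+(-16)) − (-10) = -24 → (-24,-1,-16)
replace slot 3: 2·((-24)+(-1)) − (-16) = -34 → (-24,-1,-34)

-24,-1,-34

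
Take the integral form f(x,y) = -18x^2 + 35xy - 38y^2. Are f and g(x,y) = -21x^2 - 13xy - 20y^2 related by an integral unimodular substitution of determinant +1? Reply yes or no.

D₁ = -1511, D₂ = -1511
f is negative-definite; reduce −f:
−f: translate: b→1 (≡-35 mod 36), so (18,-35,38)→(18,1,21)
−f: reduced (well bottom): (18,1,21) with a≤c, −a<b≤a
flip sign back: reduced form of f is (-18,-1,-21)
g is negative-definite; reduce −g:
−g: flip: (21,13,20)→(20,-13,21)
−g: reduced (well bottom): (20,-13,21) with a≤c, −a<b≤a
flip sign back: reduced form of g is (-20,13,-21)
reduced forms (-18, -1, -21) vs (-20, 13, -21) ⇒ inequivalent

no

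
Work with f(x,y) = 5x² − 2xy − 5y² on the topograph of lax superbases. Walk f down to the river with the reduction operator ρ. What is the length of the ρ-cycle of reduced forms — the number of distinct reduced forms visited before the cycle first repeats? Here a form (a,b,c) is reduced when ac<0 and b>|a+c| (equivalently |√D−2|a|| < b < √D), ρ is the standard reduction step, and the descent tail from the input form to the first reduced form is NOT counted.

D = 104, ⌊√D⌋ = 10
descent: ρ → (-5,2,5)  [lands on river]
river: ρ → (5,8,-2)
river: ρ → (-2,8,5)
river: ρ → (5,2,-5)
river: ρ → (-5,8,2)
river: ρ → (2,8,-5)
ρ-cycle length = 6 (tail of 1 descent step not counted)

6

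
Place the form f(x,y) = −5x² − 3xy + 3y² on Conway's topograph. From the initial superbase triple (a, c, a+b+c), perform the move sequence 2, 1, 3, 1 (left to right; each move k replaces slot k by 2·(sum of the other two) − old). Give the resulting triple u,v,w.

start (-5,3,-5) = (f(1,0),f(0,1),f(1,1))
replace slot 2: 2·((-5)+(-5)) − 3 = -23 → (-5,-23,-5)
replace slot 1: 2·((-23)+(-5)) − (-5) = -51 → (-51,-23,-5)
replace slot 3: 2·((-51)+(-23)) − (-5) = -143 → (-51,-23,-143)
replace slot 1: 2·((-23)+(-143)) − (-51) = -281 → (-281,-23,-143)

-281,-23,-143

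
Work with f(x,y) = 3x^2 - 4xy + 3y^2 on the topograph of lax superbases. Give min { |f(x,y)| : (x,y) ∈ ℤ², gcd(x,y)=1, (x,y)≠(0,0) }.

translate: b→2 (≡-4 mod 6), so (3,-4,3)→(3,2,2)
flip: (3,2,2)→(2,-2,3)
translate: b→2 (≡-2 mod 4), so (2,-2,3)→(2,2,3)
reduced (well bottom): (2,2,3) with a≤c, −a<b≤a
well minimum = a = 2

2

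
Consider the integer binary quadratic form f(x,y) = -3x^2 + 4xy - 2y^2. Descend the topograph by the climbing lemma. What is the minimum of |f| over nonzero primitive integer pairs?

translate: b→2 (≡-4 mod 6), so (3,-4,2)→(3,2,1)
flip: (3,2,1)→(1,-2,3)
translate: b→0 (≡-2 mod 2), so (1,-2,3)→(1,0,2)
reduced (well bottom): (1,0,2) with a≤c, −a<b≤a
well minimum |f| = |-1| = 1 (negative-definite)

1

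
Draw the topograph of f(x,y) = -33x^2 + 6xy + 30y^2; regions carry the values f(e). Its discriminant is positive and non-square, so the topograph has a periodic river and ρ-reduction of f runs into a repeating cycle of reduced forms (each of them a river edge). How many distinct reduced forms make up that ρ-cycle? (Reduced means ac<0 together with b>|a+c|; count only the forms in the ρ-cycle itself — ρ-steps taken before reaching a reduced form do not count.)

D = 3996, ⌊√D⌋ = 63
river: ρ → (30,54,-9)
river: ρ → (-9,54,30)
river: ρ → (30,6,-33)
river: ρ → (-33,60,3)
river: ρ → (3,60,-33)
river: ρ → (-33,6,30)
ρ-cycle length = 6 (tail of 0 descent steps not counted)

6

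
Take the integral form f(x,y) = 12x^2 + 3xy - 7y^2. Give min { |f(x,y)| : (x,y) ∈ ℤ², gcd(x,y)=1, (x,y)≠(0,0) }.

descent: ρ → (-7,11,8)  [lands on river]
river: ρ → (8,5,-10)
river: ρ → (-10,15,3)
river: ρ → (3,15,-10)
river: ρ → (-10,5,8)
river: ρ → (8,11,-7)
river: ρ → (-7,17,2)
river: ρ → (2,15,-15)
river: ρ → (-15,15,2)
river: ρ → (2,17,-7)
closes: descent 1, river 10
min |a| on river = 2

2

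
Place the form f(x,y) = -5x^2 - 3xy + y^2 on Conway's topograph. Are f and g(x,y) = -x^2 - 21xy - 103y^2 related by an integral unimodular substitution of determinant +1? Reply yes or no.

D₁ = 29, D₂ = 29
river cycle of f (length 2): (1, 5, -1), (-1, 5, 1)
river cycle of g (length 2): (-1, 5, 1), (1, 5, -1)
cycles coincide ⇒ equivalent

yes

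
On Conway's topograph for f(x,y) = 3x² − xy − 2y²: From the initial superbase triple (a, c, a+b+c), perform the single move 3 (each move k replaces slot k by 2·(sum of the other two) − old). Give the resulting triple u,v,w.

start (3,-2,0) = (f(1,0),f(0,1),f(1,1))
replace slot 3: 2·(3+(-2)) − 0 = 2 → (3,-2,2)

3,-2,2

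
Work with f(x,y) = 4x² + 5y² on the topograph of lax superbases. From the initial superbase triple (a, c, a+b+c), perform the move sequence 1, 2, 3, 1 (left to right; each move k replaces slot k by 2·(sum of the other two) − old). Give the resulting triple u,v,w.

start (4,5,9) = (f(1,0),f(0,1),f(1,1))
replace slot 1: 2·(5+9) − 4 = 24 → (24,5,9)
replace slot 2: 2·(24+9) − 5 = 61 → (24,61,9)
replace slot 3: 2·(24+61) − 9 = 161 → (24,61,161)
replace slot 1: 2·(61+161) − 24 = 420 → (420,61,161)

420,61,161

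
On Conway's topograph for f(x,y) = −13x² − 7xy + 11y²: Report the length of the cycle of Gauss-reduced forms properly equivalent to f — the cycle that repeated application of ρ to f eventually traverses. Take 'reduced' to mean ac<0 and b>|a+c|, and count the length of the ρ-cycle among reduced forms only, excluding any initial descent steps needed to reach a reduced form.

D = 621, ⌊√D⌋ = 24
descent: ρ → (11,7,-13)  [lands on river]
river: ρ → (-13,19,5)
river: ρ → (5,21,-9)
river: ρ → (-9,15,11)
ρ-cycle length = 4 (tail of 1 descent step not counted)

4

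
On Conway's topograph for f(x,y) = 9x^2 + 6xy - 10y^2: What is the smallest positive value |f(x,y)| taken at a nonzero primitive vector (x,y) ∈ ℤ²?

river: ρ → (-10,14,5)
river: ρ → (5,16,-7)
river: ρ → (-7,12,9)
river: ρ → (9,6,-10)
closes: descent 0, river 4
min |a| on river = 5

5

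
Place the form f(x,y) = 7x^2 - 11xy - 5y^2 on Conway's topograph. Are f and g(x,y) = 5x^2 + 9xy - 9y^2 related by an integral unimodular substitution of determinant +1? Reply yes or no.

D₁ = 261, D₂ = 261
river cycle of f (length 8): (-5, 11, 7), (7, 3, -9), (-9, 15, 1), (1, 15, -9), (-9, 3, 7), (7, 11, -5), (-5, 9, 9), (9, 9, -5)
river cycle of g (length 8): (-9, 9, 5), (5, 11, -7), (-7, 3, 9), (9, 15, -1), (-1, 15, 9), (9, 3, -7), (-7, 11, 5), (5, 9, -9)
cycles differ ⇒ inequivalent

no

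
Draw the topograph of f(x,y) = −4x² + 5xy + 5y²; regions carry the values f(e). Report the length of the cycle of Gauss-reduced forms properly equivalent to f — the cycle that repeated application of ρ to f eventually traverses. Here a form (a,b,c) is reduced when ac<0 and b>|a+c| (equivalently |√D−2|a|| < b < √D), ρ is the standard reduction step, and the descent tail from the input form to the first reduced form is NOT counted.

D = 105, ⌊√D⌋ = 10
river: ρ → (5,5,-4)
river: ρ → (-4,3,6)
river: ρ → (6,9,-1)
river: ρ → (-1,9,6)
river: ρ → (6,3,-4)
river: ρ → (-4,5,5)
ρ-cycle length = 6 (tail of 0 descent steps not counted)

6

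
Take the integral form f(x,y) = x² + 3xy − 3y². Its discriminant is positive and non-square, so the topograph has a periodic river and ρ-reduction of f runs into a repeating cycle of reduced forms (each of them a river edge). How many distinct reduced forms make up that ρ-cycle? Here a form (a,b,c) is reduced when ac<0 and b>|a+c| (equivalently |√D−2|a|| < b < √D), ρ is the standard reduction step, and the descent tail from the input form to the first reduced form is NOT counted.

D = 21, ⌊√D⌋ = 4
river: ρ → (-3,3,1)
river: ρ → (1,3,-3)
ρ-cycle length = 2 (tail of 0 descent steps not counted)

2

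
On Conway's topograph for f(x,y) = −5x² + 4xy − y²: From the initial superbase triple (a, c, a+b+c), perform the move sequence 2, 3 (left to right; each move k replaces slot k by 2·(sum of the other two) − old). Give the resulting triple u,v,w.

start (-5,-1,-2) = (f(1,0),f(0,1),f(1,1))
replace slot 2: 2·((-5)+(-2)) − (-1) = -13 → (-5,-13,-2)
replace slot 3: 2·((-5)+(-13)) − (-2) = -34 → (-5,-13,-34)

-5,-13,-34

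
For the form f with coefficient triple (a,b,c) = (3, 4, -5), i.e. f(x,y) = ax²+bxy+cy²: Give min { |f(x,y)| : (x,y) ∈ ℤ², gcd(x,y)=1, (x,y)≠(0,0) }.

river: ρ → (-5,6,2)
river: ρ → (2,6,-5)
river: ρ → (-5,4,3)
river: ρ → (3,8,-1)
river: ρ → (-1,8,3)
river: ρ → (3,4,-5)
closes: descent 0, river 6
min |a| on river = 1

1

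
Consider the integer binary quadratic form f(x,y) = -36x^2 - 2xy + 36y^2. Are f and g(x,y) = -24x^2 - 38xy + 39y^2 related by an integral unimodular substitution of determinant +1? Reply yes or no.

D₁ = 5188, D₂ = 5188
river cycle of f (length 6): (36, 2, -36), (-36, 70, 2), (2, 70, -36), (-36, 2, 36), (36, 70, -2), (-2, 70, 36)
river cycle of g (length 10): (39, 38, -24), (-24, 58, 19), (19, 56, -27), (-27, 52, 23), (23, 40, -39), (-39, 38, 24), (24, 58, -19), (-19, 56, 27), (27, 52, -23), (-23, 40, 39)
cycles differ ⇒ inequivalent

no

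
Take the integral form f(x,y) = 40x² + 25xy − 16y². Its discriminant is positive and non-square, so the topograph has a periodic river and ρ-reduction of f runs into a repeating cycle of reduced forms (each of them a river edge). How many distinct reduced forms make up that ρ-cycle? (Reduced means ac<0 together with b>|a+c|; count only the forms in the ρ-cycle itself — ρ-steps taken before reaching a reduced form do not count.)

D = 3185, ⌊√D⌋ = 56
river: ρ → (-16,39,26)
river: ρ → (26,13,-29)
river: ρ → (-29,45,10)
river: ρ → (10,55,-4)
river: ρ → (-4,49,49)
river: ρ → (49,49,-4)
river: ρ → (-4,55,10)
river: ρ → (10,45,-29)
river: ρ → (-29,13,26)
river: ρ → (26,39,-16)
river: ρ → (-16,25,40)
river: ρ → (40,55,-1)
river: ρ → (-1,55,40)
river: ρ → (40,25,-16)
ρ-cycle length = 14 (tail of 0 descent steps not counted)

14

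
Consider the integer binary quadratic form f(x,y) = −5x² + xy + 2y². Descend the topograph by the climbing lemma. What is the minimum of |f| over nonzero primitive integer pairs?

descent: ρ → (2,3,-4)  [lands on river]
river: ρ → (-4,5,1)
river: ρ → (1,5,-4)
river: ρ → (-4,3,2)
river: ρ → (2,5,-2)
river: ρ → (-2,3,4)
river: ρ → (4,5,-1)
river: ρ → (-1,5,4)
river: ρ → (4,3,-2)
river: ρ → (-2,5,2)
closes: descent 1, river 10
min |a| on river = 1

1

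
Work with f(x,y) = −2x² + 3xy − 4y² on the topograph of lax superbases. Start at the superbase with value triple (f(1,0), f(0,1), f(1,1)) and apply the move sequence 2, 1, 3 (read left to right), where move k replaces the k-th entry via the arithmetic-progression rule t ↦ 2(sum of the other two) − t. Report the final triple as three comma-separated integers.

start (-2,-4,-3) = (f(1,0),f(0,1),f(1,1))
replace slot 2: 2·((-2)+(-3)) − (-4) = -6 → (-2,-6,-3)
replace slot 1: 2·((-6)+(-3)) − (-2) = -16 → (-16,-6,-3)
replace slot 3: 2·((-16)+(-6)) − (-3) = -41 → (-16,-6,-41)

-16,-6,-41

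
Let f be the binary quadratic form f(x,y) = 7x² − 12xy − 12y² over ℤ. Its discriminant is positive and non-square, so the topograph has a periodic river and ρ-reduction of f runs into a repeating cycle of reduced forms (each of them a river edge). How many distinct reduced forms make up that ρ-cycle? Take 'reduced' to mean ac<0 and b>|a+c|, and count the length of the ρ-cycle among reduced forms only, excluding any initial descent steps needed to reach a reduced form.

D = 480, ⌊√D⌋ = 21
descent: ρ → (-12,12,7)  [lands on river]
river: ρ → (7,16,-8)
river: ρ → (-8,16,7)
river: ρ → (7,12,-12)
ρ-cycle length = 4 (tail of 1 descent step not counted)

4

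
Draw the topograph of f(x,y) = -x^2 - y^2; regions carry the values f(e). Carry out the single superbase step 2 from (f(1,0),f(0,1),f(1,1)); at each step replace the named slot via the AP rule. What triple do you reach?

start (-1,-1,-2) = (f(1,0),f(0,1),f(1,1))
replace slot 2: 2·((-1)+(-2)) − (-1) = -5 → (-1,-5,-2)

-1,-5,-2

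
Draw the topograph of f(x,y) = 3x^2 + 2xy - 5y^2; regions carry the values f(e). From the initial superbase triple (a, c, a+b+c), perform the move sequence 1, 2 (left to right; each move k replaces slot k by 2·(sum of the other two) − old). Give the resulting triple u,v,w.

start (3,-5,0) = (f(1,0),f(0,1),f(1,1))
replace slot 1: 2·((-5)+0) − 3 = -13 → (-13,-5,0)
replace slot 2: 2·((-13)+0) − (-5) = -21 → (-13,-21,0)

-13,-21,0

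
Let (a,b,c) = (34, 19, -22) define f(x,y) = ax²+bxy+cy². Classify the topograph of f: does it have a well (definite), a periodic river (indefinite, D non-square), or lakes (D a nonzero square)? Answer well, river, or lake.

D = b²−4ac = 19² − 4·34·(-22) = 3353
D > 0 non-square ⇒ indefinite ⇒ periodic river

river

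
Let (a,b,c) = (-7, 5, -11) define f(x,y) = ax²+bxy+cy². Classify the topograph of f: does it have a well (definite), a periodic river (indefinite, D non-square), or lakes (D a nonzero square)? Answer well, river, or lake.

D = b²−4ac = 5² − 4·(-7)·(-11) = -283
D < 0 ⇒ definite ⇒ every region one sign ⇒ single well

well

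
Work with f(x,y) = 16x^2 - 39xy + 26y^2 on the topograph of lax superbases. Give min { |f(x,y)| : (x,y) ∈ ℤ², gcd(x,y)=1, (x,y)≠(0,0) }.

translate: b→-7 (≡-39 mod 32), so (16,-39,26)→(16,-7,3)
flip: (16,-7,3)→(3,7,16)
translate: b→1 (≡7 mod 6), so (3,7,16)→(3,1,12)
reduced (well bottom): (3,1,12) with a≤c, −a<b≤a
well minimum = a = 3

3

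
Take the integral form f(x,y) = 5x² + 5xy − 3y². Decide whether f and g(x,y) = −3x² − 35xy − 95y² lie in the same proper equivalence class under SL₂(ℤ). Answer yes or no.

D₁ = 85, D₂ = 85
river cycle of f (length 6): (-3, 7, 3), (3, 5, -5), (-5, 5, 3), (3, 7, -3), (-3, 5, 5), (5, 5, -3)
river cycle of g (length 6): (-3, 7, 3), (3, 5, -5), (-5, 5, 3), (3, 7, -3), (-3, 5, 5), (5, 5, -3)
cycles coincide ⇒ equivalent

yes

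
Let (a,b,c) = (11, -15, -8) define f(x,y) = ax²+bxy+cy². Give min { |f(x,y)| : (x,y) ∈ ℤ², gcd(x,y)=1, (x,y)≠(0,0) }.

descent: ρ → (-8,15,11)  [lands on river]
river: ρ → (11,7,-12)
river: ρ → (-12,17,6)
river: ρ → (6,19,-9)
river: ρ → (-9,17,8)
river: ρ → (8,15,-11)
river: ρ → (-11,7,12)
river: ρ → (12,17,-6)
river: ρ → (-6,19,9)
river: ρ → (9,17,-8)
closes: descent 1, river 10
min |a| on river = 6

6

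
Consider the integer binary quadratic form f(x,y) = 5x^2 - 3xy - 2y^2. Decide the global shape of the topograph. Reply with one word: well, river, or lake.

D = b²−4ac = (-3)² − 4·5·(-2) = 49
D = 7² is a perfect square ⇒ form factors over ℤ ⇒ lakes

lake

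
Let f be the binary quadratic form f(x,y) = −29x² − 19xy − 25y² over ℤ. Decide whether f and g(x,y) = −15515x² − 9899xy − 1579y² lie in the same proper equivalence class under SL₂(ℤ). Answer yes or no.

D₁ = -2539, D₂ = -2539
f is negative-definite; reduce −f:
−f: flip: (29,19,25)→(25,-19,29)
−f: reduced (well bottom): (25,-19,29) with a≤c, −a<b≤a
flip sign back: reduced form of f is (-25,19,-29)
g is negative-definite; reduce −g:
−g: flip: (15515,9899,1579)→(1579,-9899,15515)
−g: translate: b→-425 (≡-9899 mod 3158), so (1579,-9899,15515)→(1579,-425,29)
−g: flip: (1579,-425,29)→(29,425,1579)
−g: translate: b→19 (≡425 mod 58), so (29,425,1579)→(29,19,25)
−g: flip: (29,19,25)→(25,-19,29)
−g: reduced (well bottom): (25,-19,29) with a≤c, −a<b≤a
flip sign back: reduced form of g is (-25,19,-29)
reduced forms (-25, 19, -29) vs (-25, 19, -29) ⇒ equivalent

yes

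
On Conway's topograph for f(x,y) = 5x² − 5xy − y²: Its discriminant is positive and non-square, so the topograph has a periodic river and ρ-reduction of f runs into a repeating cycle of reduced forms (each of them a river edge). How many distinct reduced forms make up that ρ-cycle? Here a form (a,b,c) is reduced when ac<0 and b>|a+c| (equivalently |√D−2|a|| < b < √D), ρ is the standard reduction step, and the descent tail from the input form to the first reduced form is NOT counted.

D = 45, ⌊√D⌋ = 6
descent: ρ → (-1,5,5)  [lands on river]
river: ρ → (5,5,-1)
ρ-cycle length = 2 (tail of 1 descent step not counted)

2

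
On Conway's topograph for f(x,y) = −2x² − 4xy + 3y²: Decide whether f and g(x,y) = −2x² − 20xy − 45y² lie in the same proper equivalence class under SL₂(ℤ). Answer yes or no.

D₁ = 40, D₂ = 40
river cycle of f (length 6): (3, 4, -2), (-2, 4, 3), (3, 2, -3), (-3, 4, 2), (2, 4, -3), (-3, 2, 3)
river cycle of g (length 6): (-2, 4, 3), (3, 2, -3), (-3, 4, 2), (2, 4, -3), (-3, 2, 3), (3, 4, -2)
cycles coincide ⇒ equivalent

yes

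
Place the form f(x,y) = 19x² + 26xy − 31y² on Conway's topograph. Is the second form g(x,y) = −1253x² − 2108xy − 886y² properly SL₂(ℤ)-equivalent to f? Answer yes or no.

D₁ = 3032, D₂ = 3032
river cycle of f (length 18): (-31, 36, 14), (14, 48, -13), (-13, 30, 41), (41, 52, -2), (-2, 52, 41), (41, 30, -13), (-13, 48, 14), (14, 36, -31), (-31, 26, 19), (19, 50, -7), … (8 more)
river cycle of g (length 18): (-31, 36, 14), (14, 48, -13), (-13, 30, 41), (41, 52, -2), (-2, 52, 41), (41, 30, -13), (-13, 48, 14), (14, 36, -31), (-31, 26, 19), (19, 50, -7), … (8 more)
cycles coincide ⇒ equivalent

yes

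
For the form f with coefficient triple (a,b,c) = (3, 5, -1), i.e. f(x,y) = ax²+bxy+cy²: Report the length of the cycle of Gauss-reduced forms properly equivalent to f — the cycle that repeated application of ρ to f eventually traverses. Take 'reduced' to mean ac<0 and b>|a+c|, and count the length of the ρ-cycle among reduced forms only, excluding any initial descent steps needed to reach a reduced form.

D = 37, ⌊√D⌋ = 6
river: ρ → (-1,5,3)
river: ρ → (3,1,-3)
river: ρ → (-3,5,1)
river: ρ → (1,5,-3)
river: ρ → (-3,1,3)
river: ρ → (3,5,-1)
ρ-cycle length = 6 (tail of 0 descent steps not counted)

6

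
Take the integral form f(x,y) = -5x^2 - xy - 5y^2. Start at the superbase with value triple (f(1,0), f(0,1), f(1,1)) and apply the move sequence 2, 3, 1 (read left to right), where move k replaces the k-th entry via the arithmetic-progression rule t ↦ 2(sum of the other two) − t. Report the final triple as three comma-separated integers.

start (-5,-5,-11) = (f(1,0),f(0,1),f(1,1))
replace slot 2: 2·((-5)+(-11)) − (-5) = -27 → (-5,-27,-11)
replace slot 3: 2·((-5)+(-27)) − (-11) = -53 → (-5,-27,-53)
replace slot 1: 2·((-27)+(-53)) − (-5) = -155 → (-155,-27,-53)

-155,-27,-53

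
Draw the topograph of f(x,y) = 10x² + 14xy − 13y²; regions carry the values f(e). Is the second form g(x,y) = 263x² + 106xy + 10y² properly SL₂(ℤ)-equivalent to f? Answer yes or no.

D₁ = 716, D₂ = 716
river cycle of f (length 14): (-13, 12, 11), (11, 10, -14), (-14, 18, 7), (7, 24, -5), (-5, 26, 2), (2, 26, -5), (-5, 24, 7), (7, 18, -14), (-14, 10, 11), (11, 12, -13), … (4 more)
river cycle of g (length 14): (10, 14, -13), (-13, 12, 11), (11, 10, -14), (-14, 18, 7), (7, 24, -5), (-5, 26, 2), (2, 26, -5), (-5, 24, 7), (7, 18, -14), (-14, 10, 11), … (4 more)
cycles coincide ⇒ equivalent

yes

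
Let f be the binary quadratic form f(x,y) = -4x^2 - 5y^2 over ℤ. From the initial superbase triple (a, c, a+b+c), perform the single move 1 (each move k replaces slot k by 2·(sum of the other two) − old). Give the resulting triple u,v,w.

start (-4,-5,-9) = (f(1,0),f(0,1),f(1,1))
replace slot 1: 2·((-5)+(-9)) − (-4) = -24 → (-24,-5,-9)

-24,-5,-9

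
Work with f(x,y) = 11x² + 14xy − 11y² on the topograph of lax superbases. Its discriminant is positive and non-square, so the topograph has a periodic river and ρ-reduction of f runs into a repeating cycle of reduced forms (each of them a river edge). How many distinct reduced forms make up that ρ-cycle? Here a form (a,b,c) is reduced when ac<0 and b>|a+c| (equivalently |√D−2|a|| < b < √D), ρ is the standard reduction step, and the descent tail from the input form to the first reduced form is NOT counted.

D = 680, ⌊√D⌋ = 26
river: ρ → (-11,8,14)
river: ρ → (14,20,-5)
river: ρ → (-5,20,14)
river: ρ → (14,8,-11)
river: ρ → (-11,14,11)
river: ρ → (11,8,-14)
river: ρ → (-14,20,5)
river: ρ → (5,20,-14)
river: ρ → (-14,8,11)
river: ρ → (11,14,-11)
ρ-cycle length = 10 (tail of 0 descent steps not counted)

10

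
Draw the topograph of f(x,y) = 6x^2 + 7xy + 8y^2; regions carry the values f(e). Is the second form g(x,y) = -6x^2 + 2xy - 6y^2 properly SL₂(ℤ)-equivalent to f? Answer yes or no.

D₁ = -143, D₂ = -140
discriminants differ ⇒ not SL₂(ℤ)-equivalent

no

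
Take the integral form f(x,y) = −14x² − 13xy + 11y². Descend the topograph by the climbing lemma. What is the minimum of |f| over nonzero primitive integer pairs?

descent: ρ → (11,13,-14)  [lands on river]
river: ρ → (-14,15,10)
river: ρ → (10,25,-4)
river: ρ → (-4,23,16)
river: ρ → (16,9,-11)
river: ρ → (-11,13,14)
river: ρ → (14,15,-10)
river: ρ → (-10,25,4)
river: ρ → (4,23,-16)
river: ρ → (-16,9,11)
closes: descent 1, river 10
min |a| on river = 4

4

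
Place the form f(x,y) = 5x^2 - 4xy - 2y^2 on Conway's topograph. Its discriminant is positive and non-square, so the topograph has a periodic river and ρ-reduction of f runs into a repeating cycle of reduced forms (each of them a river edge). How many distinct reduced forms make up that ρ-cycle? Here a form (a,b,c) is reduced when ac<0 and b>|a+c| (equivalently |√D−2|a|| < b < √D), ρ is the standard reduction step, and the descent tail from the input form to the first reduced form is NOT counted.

D = 56, ⌊√D⌋ = 7
descent: ρ → (-2,4,5)  [lands on river]
river: ρ → (5,6,-1)
river: ρ → (-1,6,5)
river: ρ → (5,4,-2)
ρ-cycle length = 4 (tail of 1 descent step not counted)

4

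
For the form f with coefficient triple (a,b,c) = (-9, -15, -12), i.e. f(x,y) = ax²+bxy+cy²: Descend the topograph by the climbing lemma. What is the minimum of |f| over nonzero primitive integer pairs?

translate: b→-3 (≡15 mod 18), so (9,15,12)→(9,-3,6)
flip: (9,-3,6)→(6,3,9)
reduced (well bottom): (6,3,9) with a≤c, −a<b≤a
well minimum |f| = |-6| = 6 (negative-definite)

6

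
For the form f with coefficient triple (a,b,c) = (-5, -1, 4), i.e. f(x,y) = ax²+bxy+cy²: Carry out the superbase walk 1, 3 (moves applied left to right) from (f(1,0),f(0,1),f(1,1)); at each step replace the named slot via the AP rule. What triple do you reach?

start (-5,4,-2) = (f(1,0),f(0,1),f(1,1))
replace slot 1: 2·(4+(-2)) − (-5) = 9 → (9,4,-2)
replace slot 3: 2·(9+4) − (-2) = 28 → (9,4,28)

9,4,28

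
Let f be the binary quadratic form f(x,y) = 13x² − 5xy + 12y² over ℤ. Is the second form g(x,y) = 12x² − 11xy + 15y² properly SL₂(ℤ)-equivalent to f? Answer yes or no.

D₁ = -599, D₂ = -599
f: flip: (13,-5,12)→(12,5,13)
f: reduced (well bottom): (12,5,13) with a≤c, −a<b≤a
g: reduced (well bottom): (12,-11,15) with a≤c, −a<b≤a
reduced forms (12, 5, 13) vs (12, -11, 15) ⇒ inequivalent

no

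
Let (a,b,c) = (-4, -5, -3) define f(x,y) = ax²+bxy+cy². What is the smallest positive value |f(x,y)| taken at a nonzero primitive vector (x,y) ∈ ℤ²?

translate: b→-3 (≡5 mod 8), so (4,5,3)→(4,-3,2)
flip: (4,-3,2)→(2,3,4)
translate: b→-1 (≡3 mod 4), so (2,3,4)→(2,-1,3)
reduced (well bottom): (2,-1,3) with a≤c, −a<b≤a
well minimum |f| = |-2| = 2 (negative-definite)

2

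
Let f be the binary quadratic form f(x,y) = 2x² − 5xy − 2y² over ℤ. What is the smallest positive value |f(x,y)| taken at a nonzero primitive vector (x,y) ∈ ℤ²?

descent: ρ → (-2,5,2)  [lands on river]
river: ρ → (2,3,-4)
river: ρ → (-4,5,1)
river: ρ → (1,5,-4)
river: ρ → (-4,3,2)
river: ρ → (2,5,-2)
river: ρ → (-2,3,4)
river: ρ → (4,5,-1)
river: ρ → (-1,5,4)
river: ρ → (4,3,-2)
closes: descent 1, river 10
min |a| on river = 1

1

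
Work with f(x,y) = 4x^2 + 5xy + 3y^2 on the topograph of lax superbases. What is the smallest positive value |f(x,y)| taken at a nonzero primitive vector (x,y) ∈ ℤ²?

translate: b→-3 (≡5 mod 8), so (4,5,3)→(4,-3,2)
flip: (4,-3,2)→(2,3,4)
translate: b→-1 (≡3 mod 4), so (2,3,4)→(2,-1,3)
reduced (well bottom): (2,-1,3) with a≤c, −a<b≤a
well minimum = a = 2

2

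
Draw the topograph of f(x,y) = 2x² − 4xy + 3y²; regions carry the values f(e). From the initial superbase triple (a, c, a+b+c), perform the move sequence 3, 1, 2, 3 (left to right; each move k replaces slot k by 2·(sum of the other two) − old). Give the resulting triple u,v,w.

start (2,3,1) = (f(1,0),f(0,1),f(1,1))
replace slot 3: 2·(2+3) − 1 = 9 → (2,3,9)
replace slot 1: 2·(3+9) − 2 = 22 → (22,3,9)
replace slot 2: 2·(22+9) − 3 = 59 → (22,59,9)
replace slot 3: 2·(22+59) − 9 = 153 → (22,59,153)

22,59,153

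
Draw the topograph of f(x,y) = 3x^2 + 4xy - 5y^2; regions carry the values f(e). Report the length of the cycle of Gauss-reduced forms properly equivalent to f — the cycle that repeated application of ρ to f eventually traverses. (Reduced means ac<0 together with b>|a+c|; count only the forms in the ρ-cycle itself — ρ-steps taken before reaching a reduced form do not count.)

D = 76, ⌊√D⌋ = 8
river: ρ → (-5,6,2)
river: ρ → (2,6,-5)
river: ρ → (-5,4,3)
river: ρ → (3,8,-1)
river: ρ → (-1,8,3)
river: ρ → (3,4,-5)
ρ-cycle length = 6 (tail of 0 descent steps not counted)

6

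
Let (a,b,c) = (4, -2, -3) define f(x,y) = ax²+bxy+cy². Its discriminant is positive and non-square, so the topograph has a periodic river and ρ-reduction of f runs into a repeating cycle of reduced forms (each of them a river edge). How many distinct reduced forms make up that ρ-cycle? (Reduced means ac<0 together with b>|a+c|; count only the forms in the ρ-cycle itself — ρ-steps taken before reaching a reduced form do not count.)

D = 52, ⌊√D⌋ = 7
descent: ρ → (-3,2,4)  [lands on river]
river: ρ → (4,6,-1)
river: ρ → (-1,6,4)
river: ρ → (4,2,-3)
river: ρ → (-3,4,3)
river: ρ → (3,2,-4)
river: ρ → (-4,6,1)
river: ρ → (1,6,-4)
river: ρ → (-4,2,3)
river: ρ → (3,4,-3)
ρ-cycle length = 10 (tail of 1 descent step not counted)

10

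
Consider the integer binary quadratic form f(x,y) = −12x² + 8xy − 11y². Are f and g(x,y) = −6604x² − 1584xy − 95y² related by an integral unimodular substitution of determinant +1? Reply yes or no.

D₁ = -464, D₂ = -464
f is negative-definite; reduce −f:
−f: flip: (12,-8,11)→(11,8,12)
−f: reduced (well bottom): (11,8,12) with a≤c, −a<b≤a
flip sign back: reduced form of f is (-11,-8,-12)
g is negative-definite; reduce −g:
−g: flip: (6604,1584,95)→(95,-1584,6604)
−g: translate: b→-64 (≡-1584 mod 190), so (95,-1584,6604)→(95,-64,12)
−g: flip: (95,-64,12)→(12,64,95)
−g: translate: b→-8 (≡64 mod 24), so (12,64,95)→(12,-8,11)
−g: flip: (12,-8,11)→(11,8,12)
−g: reduced (well bottom): (11,8,12) with a≤c, −a<b≤a
flip sign back: reduced form of g is (-11,-8,-12)
reduced forms (-11, -8, -12) vs (-11, -8, -12) ⇒ equivalent

yes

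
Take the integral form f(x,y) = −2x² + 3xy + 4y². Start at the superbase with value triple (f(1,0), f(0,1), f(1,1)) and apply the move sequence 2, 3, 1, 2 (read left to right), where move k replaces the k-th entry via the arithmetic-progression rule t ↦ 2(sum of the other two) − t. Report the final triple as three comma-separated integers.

start (-2,4,5) = (f(1,0),f(0,1),f(1,1))
replace slot 2: 2·((-2)+5) − 4 = 2 → (-2,2,5)
replace slot 3: 2·((-2)+2) − 5 = -5 → (-2,2,-5)
replace slot 1: 2·(2+(-5)) − (-2) = -4 → (-4,2,-5)
replace slot 2: 2·((-4)+(-5)) − 2 = -20 → (-4,-20,-5)

-4,-20,-5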